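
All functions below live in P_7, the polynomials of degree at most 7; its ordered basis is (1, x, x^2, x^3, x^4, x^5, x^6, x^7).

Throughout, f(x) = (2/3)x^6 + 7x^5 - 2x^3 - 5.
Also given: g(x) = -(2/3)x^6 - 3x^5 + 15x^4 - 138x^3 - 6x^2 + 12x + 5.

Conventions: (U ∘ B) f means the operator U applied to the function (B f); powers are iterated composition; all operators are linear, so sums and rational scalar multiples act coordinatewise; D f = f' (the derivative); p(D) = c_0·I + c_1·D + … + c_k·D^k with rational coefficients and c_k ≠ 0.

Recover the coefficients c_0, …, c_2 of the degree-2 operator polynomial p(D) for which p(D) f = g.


D^0 f = (2/3)x^6 + 7x^5 - 2x^3 - 5
D^1 f = 4x^5 + 35x^4 - 6x^2
D^2 f = 20x^4 + 140x^3 - 12x
matching coefficients of g against c_0 f + c_1 Df + … from the top degree down determines the c_i
solution: c_0 = -1, c_1 = 1, c_2 = -1

p(D) = -I + D − D^2, i.e. c_0 = -1, c_1 = 1, c_2 = -1


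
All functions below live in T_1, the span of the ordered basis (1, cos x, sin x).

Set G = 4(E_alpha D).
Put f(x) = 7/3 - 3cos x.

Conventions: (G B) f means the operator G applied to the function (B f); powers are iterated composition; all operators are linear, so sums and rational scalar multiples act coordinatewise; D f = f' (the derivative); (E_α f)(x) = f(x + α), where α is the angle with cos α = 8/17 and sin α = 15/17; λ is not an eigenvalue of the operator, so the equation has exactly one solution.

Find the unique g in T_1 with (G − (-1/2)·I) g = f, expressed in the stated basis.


write g with unknown coordinates in the stated basis and equate coefficients in (G − (-1/2)·I) g = f
solving from the highest basis element down gives g = 14/3 + (618/865)cos x - (384/865)sin x
check: G g = -(2904/865)cos x + (192/865)sin x
so G g − (-1/2)·g = 7/3 - 3cos x = f ✓

the result is g(x) = 14/3 + (618/865)cos x - (384/865)sin x


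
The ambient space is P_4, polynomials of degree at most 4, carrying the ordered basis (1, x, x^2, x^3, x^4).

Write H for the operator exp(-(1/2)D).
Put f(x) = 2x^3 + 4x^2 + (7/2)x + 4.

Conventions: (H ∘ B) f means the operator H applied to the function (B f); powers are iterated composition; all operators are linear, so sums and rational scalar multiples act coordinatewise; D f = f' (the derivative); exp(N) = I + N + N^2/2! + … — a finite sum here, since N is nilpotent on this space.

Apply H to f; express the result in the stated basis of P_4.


order-1 term: -3x^2 - 4x - 7/4
order-2 term: (3/2)x + 1
order-3 term: -1/4
the series for exp(-(1/2)D) f terminates at order 3
exp(-(1/2)D) f = 2x^3 + x^2 + x + 3

the result is g(x) = 2x^3 + x^2 + x + 3


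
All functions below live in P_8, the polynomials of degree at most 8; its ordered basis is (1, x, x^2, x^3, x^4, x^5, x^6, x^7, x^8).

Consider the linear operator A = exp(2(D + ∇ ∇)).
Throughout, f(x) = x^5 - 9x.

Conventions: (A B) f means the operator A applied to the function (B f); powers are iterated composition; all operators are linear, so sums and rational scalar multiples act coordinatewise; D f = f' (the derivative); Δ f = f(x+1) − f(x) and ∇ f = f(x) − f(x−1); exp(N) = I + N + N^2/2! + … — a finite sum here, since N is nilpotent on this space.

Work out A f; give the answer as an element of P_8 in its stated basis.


order-1 term: 10x^4 + 40x^3 - 120x^2 + 140x - 78
order-2 term: 40x^3 + 240x^2 - 240x - 200
order-3 term: 80x^2 + 480x
order-4 term: 80x + 320
order-5 term: 32
the series for exp(2(D + ∇ ∇)) f terminates at order 5
exp(2(D + ∇ ∇)) f = x^5 + 10x^4 + 80x^3 + 200x^2 + 451x + 74

the image equals g(x) = x^5 + 10x^4 + 80x^3 + 200x^2 + 451x + 74


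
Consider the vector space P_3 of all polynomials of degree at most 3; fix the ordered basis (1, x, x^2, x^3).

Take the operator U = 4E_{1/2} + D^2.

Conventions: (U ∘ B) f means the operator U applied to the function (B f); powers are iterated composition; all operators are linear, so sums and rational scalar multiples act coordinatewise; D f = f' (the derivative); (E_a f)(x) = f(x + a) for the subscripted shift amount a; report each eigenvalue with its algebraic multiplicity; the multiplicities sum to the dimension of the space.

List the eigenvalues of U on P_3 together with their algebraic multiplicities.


image of 1: 4
image of x: 4x + 2
image of x^2: 4x^2 + 4x + 3
image of x^3: 4x^3 + 6x^2 + 9x + 1/2
the matrix is upper triangular; its diagonal is (4, 4, 4, 4)
for a triangular matrix the eigenvalues are the diagonal entries, with algebraic multiplicity their repetition count

λ = 4 (multiplicity 4)


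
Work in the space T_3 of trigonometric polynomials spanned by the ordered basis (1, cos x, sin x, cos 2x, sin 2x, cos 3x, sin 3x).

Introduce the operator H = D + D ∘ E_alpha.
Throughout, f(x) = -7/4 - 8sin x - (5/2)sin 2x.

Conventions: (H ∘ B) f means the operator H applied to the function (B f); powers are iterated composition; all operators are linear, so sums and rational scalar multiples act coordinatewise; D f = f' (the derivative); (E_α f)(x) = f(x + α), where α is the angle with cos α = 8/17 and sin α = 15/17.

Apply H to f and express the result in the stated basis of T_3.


the image equals g(x) = -(200/17)cos x + (120/17)sin x - (640/289)cos 2x + (1200/289)sin 2x

D f = -8cos x - 5cos 2x
E_alpha f = -7/4 - (120/17)cos x - (64/17)sin x - (600/289)cos 2x + (805/578)sin 2x
D E_alpha f = -(64/17)cos x + (120/17)sin x + (805/289)cos 2x + (1200/289)sin 2x
(D + D ∘ E_alpha) f = -(200/17)cos x + (120/17)sin x - (640/289)cos 2x + (1200/289)sin 2x


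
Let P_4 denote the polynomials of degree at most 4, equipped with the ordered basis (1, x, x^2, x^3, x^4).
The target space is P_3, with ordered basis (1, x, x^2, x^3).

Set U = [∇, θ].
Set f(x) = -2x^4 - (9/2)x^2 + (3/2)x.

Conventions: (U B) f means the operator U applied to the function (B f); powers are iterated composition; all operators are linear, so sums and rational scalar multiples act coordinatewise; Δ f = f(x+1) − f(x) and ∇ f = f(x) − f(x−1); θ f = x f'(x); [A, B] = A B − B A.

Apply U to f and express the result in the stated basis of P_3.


the result is g(x) = -8x^3 + 24x^2 - 33x + 37/2

θ f = -8x^4 - 9x^2 + (3/2)x
∇ θ f = -32x^3 + 48x^2 - 50x + 37/2
∇ f = -8x^3 + 12x^2 - 17x + 8
θ ∇ f = -24x^3 + 24x^2 - 17x
[∇, θ] f = -8x^3 + 24x^2 - 33x + 37/2


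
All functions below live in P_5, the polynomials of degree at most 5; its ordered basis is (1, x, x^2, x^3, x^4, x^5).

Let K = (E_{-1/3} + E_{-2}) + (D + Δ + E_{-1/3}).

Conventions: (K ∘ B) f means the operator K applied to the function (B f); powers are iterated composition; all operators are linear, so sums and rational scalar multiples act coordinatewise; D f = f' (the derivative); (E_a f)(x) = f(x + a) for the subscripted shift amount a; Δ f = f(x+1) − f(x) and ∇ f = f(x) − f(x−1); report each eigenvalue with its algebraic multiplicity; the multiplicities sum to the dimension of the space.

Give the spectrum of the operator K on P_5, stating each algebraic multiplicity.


λ = 3 (multiplicity 6)

image of 1: 3
image of x: 3x - 2/3
image of x^2: 3x^2 - (4/3)x + 47/9
image of x^3: 3x^3 - 2x^2 + (47/3)x - 191/27
image of x^4: 3x^4 - (8/3)x^3 + (94/3)x^2 - (764/27)x + 1379/81
image of x^5: 3x^5 - (10/3)x^4 + (470/9)x^3 - (1910/27)x^2 + (6895/81)x - 7535/243
the matrix is upper triangular; its diagonal is (3, 3, 3, 3, 3, 3)
for a triangular matrix the eigenvalues are the diagonal entries, with algebraic multiplicity their repetition count


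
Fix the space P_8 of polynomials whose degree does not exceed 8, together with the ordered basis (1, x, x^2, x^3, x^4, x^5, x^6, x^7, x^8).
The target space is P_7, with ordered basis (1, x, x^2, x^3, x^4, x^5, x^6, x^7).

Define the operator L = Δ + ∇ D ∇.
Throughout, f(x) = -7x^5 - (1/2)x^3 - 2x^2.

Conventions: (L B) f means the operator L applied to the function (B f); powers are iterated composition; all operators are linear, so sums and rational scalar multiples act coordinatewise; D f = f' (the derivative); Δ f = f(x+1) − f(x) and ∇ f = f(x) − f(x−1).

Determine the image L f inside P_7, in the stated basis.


the result is g(x) = -35x^4 - 70x^3 - (983/2)x^2 + (1599/2)x - 1005/2

Δ f = -35x^4 - 70x^3 - (143/2)x^2 - (81/2)x - 19/2
∇ f = -35x^4 + 70x^3 - (143/2)x^2 + (65/2)x - 11/2
D ∇ f = -140x^3 + 210x^2 - 143x + 65/2
∇ D ∇ f = -420x^2 + 840x - 493
(Δ + ∇ D ∇) f = -35x^4 - 70x^3 - (983/2)x^2 + (1599/2)x - 1005/2


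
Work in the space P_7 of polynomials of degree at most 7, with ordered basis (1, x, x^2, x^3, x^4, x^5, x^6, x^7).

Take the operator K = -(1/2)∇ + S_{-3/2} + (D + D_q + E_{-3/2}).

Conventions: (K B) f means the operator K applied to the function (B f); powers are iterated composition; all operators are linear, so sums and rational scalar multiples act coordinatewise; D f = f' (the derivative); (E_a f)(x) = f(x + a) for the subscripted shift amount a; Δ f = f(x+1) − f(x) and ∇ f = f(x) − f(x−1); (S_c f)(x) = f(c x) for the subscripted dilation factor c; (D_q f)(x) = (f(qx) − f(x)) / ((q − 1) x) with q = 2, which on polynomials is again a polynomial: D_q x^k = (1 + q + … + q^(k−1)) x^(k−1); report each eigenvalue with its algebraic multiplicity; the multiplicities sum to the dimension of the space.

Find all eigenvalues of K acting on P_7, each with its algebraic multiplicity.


λ = -2059/128 (multiplicity 1), λ = -211/32 (multiplicity 1), λ = -19/8 (multiplicity 1), λ = -1/2 (multiplicity 1), λ = 2 (multiplicity 1), λ = 13/4 (multiplicity 1), λ = 97/16 (multiplicity 1), λ = 793/64 (multiplicity 1)

image of 1: 2
image of x: -(1/2)x
image of x^2: (13/4)x^2 + x + 11/4
image of x^3: -(19/8)x^3 + 4x^2 + (33/4)x - 31/8
image of x^4: (97/16)x^4 + 11x^3 + (33/2)x^2 - (31/2)x + 89/16
image of x^5: -(211/32)x^5 + 26x^4 + (55/2)x^3 - (155/4)x^2 + (445/16)x - 259/32
image of x^6: (793/64)x^6 + 57x^5 + (165/4)x^4 - (155/2)x^3 + (1335/16)x^2 - (777/16)x + 761/64
image of x^7: -(2059/128)x^7 + 120x^6 + (231/4)x^5 - (1085/8)x^4 + (3115/16)x^3 - (5439/32)x^2 + (5327/64)x - 2251/128
the matrix is upper triangular; its diagonal is (2, -1/2, 13/4, -19/8, 97/16, -211/32, 793/64, -2059/128)
for a triangular matrix the eigenvalues are the diagonal entries, with algebraic multiplicity their repetition count


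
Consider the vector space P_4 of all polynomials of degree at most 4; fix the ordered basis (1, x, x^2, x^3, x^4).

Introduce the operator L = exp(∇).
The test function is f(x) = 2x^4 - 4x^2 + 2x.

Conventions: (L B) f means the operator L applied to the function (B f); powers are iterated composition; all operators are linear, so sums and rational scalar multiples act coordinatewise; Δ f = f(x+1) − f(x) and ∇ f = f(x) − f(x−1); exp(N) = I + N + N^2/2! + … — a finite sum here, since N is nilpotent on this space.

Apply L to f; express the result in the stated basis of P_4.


the result is g(x) = 2x^4 + 8x^3 - 4x^2 - 14x + 4

order-1 term: 8x^3 - 12x^2 + 4
order-2 term: 12x^2 - 24x + 10
order-3 term: 8x - 12
order-4 term: 2
the series for exp(∇) f terminates at order 4
exp(∇) f = 2x^4 + 8x^3 - 4x^2 - 14x + 4


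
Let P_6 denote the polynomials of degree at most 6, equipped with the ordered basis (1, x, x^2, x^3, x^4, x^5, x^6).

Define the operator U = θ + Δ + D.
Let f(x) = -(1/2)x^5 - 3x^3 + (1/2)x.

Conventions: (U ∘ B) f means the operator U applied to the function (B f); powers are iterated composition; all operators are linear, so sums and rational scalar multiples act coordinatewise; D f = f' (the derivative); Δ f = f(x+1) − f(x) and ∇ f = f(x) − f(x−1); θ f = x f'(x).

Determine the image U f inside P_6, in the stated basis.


θ f = -(5/2)x^5 - 9x^3 + (1/2)x
Δ f = -(5/2)x^4 - 5x^3 - 14x^2 - (23/2)x - 3
D f = -(5/2)x^4 - 9x^2 + 1/2
(θ + Δ + D) f = -(5/2)x^5 - 5x^4 - 14x^3 - 23x^2 - 11x - 5/2

the image equals g(x) = -(5/2)x^5 - 5x^4 - 14x^3 - 23x^2 - 11x - 5/2


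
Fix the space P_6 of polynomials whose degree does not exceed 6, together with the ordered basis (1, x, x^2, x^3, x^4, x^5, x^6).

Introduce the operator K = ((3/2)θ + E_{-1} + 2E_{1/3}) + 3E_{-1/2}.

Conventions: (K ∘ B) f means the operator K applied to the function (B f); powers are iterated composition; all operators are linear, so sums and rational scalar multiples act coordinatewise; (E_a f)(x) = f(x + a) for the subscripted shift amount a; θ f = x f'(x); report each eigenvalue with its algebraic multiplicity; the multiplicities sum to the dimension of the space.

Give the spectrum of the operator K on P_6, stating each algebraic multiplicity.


λ = 6 (multiplicity 1), λ = 15/2 (multiplicity 1), λ = 9 (multiplicity 1), λ = 21/2 (multiplicity 1), λ = 12 (multiplicity 1), λ = 27/2 (multiplicity 1), λ = 15 (multiplicity 1)

image of 1: 6
image of x: (15/2)x - 11/6
image of x^2: 9x^2 - (11/3)x + 71/36
image of x^3: (21/2)x^3 - (11/2)x^2 + (71/12)x - 281/216
image of x^4: 12x^4 - (22/3)x^3 + (71/6)x^2 - (281/54)x + 1571/1296
image of x^5: (27/2)x^5 - (55/6)x^4 + (355/18)x^3 - (1405/108)x^2 + (7855/1296)x - 8441/7776
image of x^6: 15x^6 - 11x^5 + (355/12)x^4 - (1405/54)x^3 + (7855/432)x^2 - (8441/1296)x + 48971/46656
the matrix is upper triangular; its diagonal is (6, 15/2, 9, 21/2, 12, 27/2, 15)
for a triangular matrix the eigenvalues are the diagonal entries, with algebraic multiplicity their repetition count


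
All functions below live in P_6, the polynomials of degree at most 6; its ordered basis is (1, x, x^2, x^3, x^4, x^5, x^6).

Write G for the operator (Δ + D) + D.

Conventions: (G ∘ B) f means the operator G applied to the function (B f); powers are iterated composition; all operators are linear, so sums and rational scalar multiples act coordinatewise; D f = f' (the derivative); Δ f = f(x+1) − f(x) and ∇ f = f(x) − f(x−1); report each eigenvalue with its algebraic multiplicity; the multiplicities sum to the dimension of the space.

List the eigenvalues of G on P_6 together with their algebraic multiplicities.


λ = 0 (multiplicity 7)

image of 1: 0
image of x: 3
image of x^2: 6x + 1
image of x^3: 9x^2 + 3x + 1
image of x^4: 12x^3 + 6x^2 + 4x + 1
image of x^5: 15x^4 + 10x^3 + 10x^2 + 5x + 1
image of x^6: 18x^5 + 15x^4 + 20x^3 + 15x^2 + 6x + 1
the matrix is upper triangular; its diagonal is (0, 0, 0, 0, 0, 0, 0)
for a triangular matrix the eigenvalues are the diagonal entries, with algebraic multiplicity their repetition count


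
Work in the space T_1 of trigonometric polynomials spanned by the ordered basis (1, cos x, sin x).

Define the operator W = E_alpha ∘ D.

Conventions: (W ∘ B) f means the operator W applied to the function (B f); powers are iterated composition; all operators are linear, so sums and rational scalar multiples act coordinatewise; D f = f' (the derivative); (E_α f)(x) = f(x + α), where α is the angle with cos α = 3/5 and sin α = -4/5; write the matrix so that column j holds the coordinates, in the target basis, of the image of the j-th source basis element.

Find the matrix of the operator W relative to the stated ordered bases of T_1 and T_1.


the matrix is [[0, 0, 0]; [0, 4/5, 3/5]; [0, -3/5, 4/5]] (rows listed top to bottom)

image of 1: 0
image of cos x: (4/5)cos x - (3/5)sin x
image of sin x: (3/5)cos x + (4/5)sin x
each image's coordinates form column j of the matrix


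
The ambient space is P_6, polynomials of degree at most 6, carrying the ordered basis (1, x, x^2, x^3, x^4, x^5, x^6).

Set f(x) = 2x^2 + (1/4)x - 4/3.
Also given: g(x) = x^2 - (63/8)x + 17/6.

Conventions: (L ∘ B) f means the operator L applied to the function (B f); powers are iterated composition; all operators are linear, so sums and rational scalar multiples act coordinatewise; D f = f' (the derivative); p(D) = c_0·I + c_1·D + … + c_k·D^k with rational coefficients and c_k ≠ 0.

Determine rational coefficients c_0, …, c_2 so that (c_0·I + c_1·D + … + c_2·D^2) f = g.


c_0 = 1/2, c_1 = -2, c_2 = 1

D^0 f = 2x^2 + (1/4)x - 4/3
D^1 f = 4x + 1/4
D^2 f = 4
matching coefficients of g against c_0 f + c_1 Df + … from the top degree down determines the c_i
solution: c_0 = 1/2, c_1 = -2, c_2 = 1


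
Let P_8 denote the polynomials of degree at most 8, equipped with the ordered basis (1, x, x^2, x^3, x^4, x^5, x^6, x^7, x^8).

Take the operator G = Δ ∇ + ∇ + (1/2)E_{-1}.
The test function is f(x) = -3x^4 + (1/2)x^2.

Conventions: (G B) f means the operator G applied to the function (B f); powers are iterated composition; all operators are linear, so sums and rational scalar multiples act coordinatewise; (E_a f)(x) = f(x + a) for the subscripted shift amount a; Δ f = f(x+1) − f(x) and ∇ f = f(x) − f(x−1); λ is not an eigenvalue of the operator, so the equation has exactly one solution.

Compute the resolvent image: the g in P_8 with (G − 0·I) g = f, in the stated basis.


the result is g(x) = -6x^4 + 24x^3 + 37x^2 - 266x + 149

write g with unknown coordinates in the stated basis and equate coefficients in (G − 0·I) g = f
solving from the highest basis element down gives g = -6x^4 + 24x^3 + 37x^2 - 266x + 149
check: G g = -3x^4 + (1/2)x^2
so G g − 0·g = -3x^4 + (1/2)x^2 = f ✓


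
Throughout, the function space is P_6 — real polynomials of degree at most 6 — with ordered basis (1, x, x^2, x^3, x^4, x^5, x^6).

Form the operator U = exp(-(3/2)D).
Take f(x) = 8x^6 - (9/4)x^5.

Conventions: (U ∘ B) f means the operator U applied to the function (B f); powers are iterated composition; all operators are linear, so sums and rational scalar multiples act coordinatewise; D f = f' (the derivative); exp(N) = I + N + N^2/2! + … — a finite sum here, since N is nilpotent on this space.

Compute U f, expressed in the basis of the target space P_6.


order-1 term: -72x^5 + (135/8)x^4
order-2 term: 270x^4 - (405/8)x^3
order-3 term: -540x^3 + (1215/16)x^2
order-4 term: (1215/2)x^2 - (3645/64)x
order-5 term: -(729/2)x + 2187/128
order-6 term: 729/8
the series for exp(-(3/2)D) f terminates at order 6
exp(-(3/2)D) f = 8x^6 - (297/4)x^5 + (2295/8)x^4 - (4725/8)x^3 + (10935/16)x^2 - (26973/64)x + 13851/128

the result is g(x) = 8x^6 - (297/4)x^5 + (2295/8)x^4 - (4725/8)x^3 + (10935/16)x^2 - (26973/64)x + 13851/128


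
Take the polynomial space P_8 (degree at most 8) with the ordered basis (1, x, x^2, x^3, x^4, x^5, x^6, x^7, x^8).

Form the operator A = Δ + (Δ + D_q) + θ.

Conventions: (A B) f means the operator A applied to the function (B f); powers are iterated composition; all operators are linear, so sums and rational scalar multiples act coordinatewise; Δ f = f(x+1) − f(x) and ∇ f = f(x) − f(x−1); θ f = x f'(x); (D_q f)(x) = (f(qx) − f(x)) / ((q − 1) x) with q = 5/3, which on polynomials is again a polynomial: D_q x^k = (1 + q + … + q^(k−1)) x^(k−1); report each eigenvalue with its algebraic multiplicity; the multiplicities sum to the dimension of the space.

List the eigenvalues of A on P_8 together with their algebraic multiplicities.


λ = 0 (multiplicity 1), λ = 1 (multiplicity 1), λ = 2 (multiplicity 1), λ = 3 (multiplicity 1), λ = 4 (multiplicity 1), λ = 5 (multiplicity 1), λ = 6 (multiplicity 1), λ = 7 (multiplicity 1), λ = 8 (multiplicity 1)

image of 1: 0
image of x: x + 3
image of x^2: 2x^2 + (20/3)x + 2
image of x^3: 3x^3 + (103/9)x^2 + 6x + 2
image of x^4: 4x^4 + (488/27)x^3 + 12x^2 + 8x + 2
image of x^5: 5x^5 + (2251/81)x^4 + 20x^3 + 20x^2 + 10x + 2
image of x^6: 6x^6 + (10364/243)x^5 + 30x^4 + 40x^3 + 30x^2 + 12x + 2
image of x^7: 7x^7 + (48175/729)x^6 + 42x^5 + 70x^4 + 70x^3 + 42x^2 + 14x + 2
image of x^8: 8x^8 + (227024/2187)x^7 + 56x^6 + 112x^5 + 140x^4 + 112x^3 + 56x^2 + 16x + 2
the matrix is upper triangular; its diagonal is (0, 1, 2, 3, 4, 5, 6, 7, 8)
for a triangular matrix the eigenvalues are the diagonal entries, with algebraic multiplicity their repetition count


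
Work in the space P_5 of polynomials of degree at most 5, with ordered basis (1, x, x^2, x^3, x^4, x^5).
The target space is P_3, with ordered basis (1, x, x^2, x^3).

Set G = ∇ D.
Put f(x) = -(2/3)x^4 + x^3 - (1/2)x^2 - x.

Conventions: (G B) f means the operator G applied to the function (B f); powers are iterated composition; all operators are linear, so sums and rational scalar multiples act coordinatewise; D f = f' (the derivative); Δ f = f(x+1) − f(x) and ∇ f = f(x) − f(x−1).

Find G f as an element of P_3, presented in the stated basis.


D f = -(8/3)x^3 + 3x^2 - x - 1
∇ D f = -8x^2 + 14x - 20/3

the image equals g(x) = -8x^2 + 14x - 20/3


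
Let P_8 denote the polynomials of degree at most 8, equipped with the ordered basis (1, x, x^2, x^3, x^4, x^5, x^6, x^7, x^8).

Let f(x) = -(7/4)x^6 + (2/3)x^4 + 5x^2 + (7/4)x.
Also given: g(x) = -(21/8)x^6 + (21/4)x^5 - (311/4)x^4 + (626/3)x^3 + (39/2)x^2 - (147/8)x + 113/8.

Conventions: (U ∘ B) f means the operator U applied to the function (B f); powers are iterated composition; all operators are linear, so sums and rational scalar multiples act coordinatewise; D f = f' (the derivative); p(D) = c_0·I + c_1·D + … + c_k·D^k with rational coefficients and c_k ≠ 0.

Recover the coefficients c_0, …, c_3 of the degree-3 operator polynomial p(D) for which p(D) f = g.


D^0 f = -(7/4)x^6 + (2/3)x^4 + 5x^2 + (7/4)x
D^1 f = -(21/2)x^5 + (8/3)x^3 + 10x + 7/4
D^2 f = -(105/2)x^4 + 8x^2 + 10
D^3 f = -210x^3 + 16x
matching coefficients of g against c_0 f + c_1 Df + … from the top degree down determines the c_i
solution: c_0 = 3/2, c_1 = -1/2, c_2 = 3/2, c_3 = -1

c_0 = 3/2, c_1 = -1/2, c_2 = 3/2, c_3 = -1


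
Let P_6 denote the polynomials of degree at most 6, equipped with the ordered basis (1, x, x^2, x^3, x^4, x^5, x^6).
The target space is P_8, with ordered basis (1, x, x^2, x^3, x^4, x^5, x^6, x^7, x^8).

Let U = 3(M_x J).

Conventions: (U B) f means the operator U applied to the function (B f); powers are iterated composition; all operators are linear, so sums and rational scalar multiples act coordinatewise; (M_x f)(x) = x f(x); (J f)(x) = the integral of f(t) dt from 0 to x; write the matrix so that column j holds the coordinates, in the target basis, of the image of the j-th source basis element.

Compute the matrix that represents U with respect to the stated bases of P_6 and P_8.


the matrix is [[0, 0, 0, 0, 0, 0, 0]; [0, 0, 0, 0, 0, 0, 0]; [3, 0, 0, 0, 0, 0, 0]; [0, 3/2, 0, 0, 0, 0, 0]; [0, 0, 1, 0, 0, 0, 0]; [0, 0, 0, 3/4, 0, 0, 0]; [0, 0, 0, 0, 3/5, 0, 0]; [0, 0, 0, 0, 0, 1/2, 0]; [0, 0, 0, 0, 0, 0, 3/7]] (rows listed top to bottom)

image of 1: 3x^2
image of x: (3/2)x^3
image of x^2: x^4
image of x^3: (3/4)x^5
image of x^4: (3/5)x^6
image of x^5: (1/2)x^7
image of x^6: (3/7)x^8
each image's coordinates form column j of the matrix


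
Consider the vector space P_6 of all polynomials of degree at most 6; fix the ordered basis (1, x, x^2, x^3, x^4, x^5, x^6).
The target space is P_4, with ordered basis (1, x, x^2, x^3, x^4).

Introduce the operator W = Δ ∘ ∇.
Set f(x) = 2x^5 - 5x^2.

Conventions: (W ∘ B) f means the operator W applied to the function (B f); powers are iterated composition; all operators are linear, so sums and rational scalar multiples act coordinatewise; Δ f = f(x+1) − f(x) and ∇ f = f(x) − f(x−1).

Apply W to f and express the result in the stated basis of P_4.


∇ f = 10x^4 - 20x^3 + 20x^2 - 20x + 7
Δ ∇ f = 40x^3 + 20x - 10

the image equals g(x) = 40x^3 + 20x - 10


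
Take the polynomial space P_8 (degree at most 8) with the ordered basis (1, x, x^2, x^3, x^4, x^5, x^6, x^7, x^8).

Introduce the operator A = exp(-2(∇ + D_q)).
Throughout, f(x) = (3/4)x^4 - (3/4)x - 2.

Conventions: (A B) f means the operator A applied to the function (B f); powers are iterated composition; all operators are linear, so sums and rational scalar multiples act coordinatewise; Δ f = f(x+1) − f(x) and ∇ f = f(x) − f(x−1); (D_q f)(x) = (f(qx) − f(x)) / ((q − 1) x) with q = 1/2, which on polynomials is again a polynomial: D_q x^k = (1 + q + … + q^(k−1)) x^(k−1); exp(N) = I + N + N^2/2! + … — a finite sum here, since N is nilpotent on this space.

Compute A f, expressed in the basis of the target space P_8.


the image equals g(x) = (3/4)x^4 - (141/16)x^3 + (3255/64)x^2 - (10391/64)x + 15049/64

order-1 term: -(141/16)x^3 + 9x^2 - 6x + 9/2
order-2 term: (2679/64)x^2 - (927/16)x + 477/16
order-3 term: -(6251/64)x + 3365/32
order-4 term: 6251/64
the series for exp(-2(∇ + D_q)) f terminates at order 4
exp(-2(∇ + D_q)) f = (3/4)x^4 - (141/16)x^3 + (3255/64)x^2 - (10391/64)x + 15049/64


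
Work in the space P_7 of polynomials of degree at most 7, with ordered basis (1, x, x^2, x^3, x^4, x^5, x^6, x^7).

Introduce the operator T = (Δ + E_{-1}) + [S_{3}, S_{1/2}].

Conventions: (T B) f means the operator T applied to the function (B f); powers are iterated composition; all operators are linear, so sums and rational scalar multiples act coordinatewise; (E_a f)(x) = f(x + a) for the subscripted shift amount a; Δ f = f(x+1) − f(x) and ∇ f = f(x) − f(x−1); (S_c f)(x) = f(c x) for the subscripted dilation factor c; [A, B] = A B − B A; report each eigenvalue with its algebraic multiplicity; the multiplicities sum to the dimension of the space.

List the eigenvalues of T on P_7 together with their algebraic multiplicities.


image of 1: 1
image of x: x
image of x^2: x^2 + 2
image of x^3: x^3 + 6x
image of x^4: x^4 + 12x^2 + 2
image of x^5: x^5 + 20x^3 + 10x
image of x^6: x^6 + 30x^4 + 30x^2 + 2
image of x^7: x^7 + 42x^5 + 70x^3 + 14x
the matrix is upper triangular; its diagonal is (1, 1, 1, 1, 1, 1, 1, 1)
for a triangular matrix the eigenvalues are the diagonal entries, with algebraic multiplicity their repetition count

λ = 1 (multiplicity 8)


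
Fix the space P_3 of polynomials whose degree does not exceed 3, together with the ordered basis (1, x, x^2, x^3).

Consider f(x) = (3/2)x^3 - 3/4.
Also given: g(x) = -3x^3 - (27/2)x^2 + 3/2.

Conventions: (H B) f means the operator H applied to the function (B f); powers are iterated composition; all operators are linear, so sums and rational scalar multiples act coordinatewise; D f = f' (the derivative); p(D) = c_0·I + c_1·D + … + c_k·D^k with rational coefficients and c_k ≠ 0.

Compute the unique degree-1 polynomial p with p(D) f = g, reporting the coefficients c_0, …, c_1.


p(D) = -2·I − 3·D, i.e. c_0 = -2, c_1 = -3

D^0 f = (3/2)x^3 - 3/4
D^1 f = (9/2)x^2
matching coefficients of g against c_0 f + c_1 Df + … from the top degree down determines the c_i
solution: c_0 = -2, c_1 = -3


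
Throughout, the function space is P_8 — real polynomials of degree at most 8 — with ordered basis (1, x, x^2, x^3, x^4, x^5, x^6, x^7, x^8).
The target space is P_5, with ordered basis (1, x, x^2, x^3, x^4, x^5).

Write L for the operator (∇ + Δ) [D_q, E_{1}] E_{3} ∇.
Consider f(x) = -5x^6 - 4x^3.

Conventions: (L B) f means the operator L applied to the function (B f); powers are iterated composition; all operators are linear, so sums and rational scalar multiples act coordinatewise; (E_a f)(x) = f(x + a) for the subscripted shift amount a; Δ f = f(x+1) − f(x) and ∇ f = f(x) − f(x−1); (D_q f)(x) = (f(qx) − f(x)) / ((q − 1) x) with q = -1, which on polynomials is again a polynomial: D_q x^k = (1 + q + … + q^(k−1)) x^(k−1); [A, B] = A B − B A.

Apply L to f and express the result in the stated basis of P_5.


the result is g(x) = 720x^2 - 6480x + 8080

∇ f = -30x^5 + 75x^4 - 100x^3 + 63x^2 - 18x + 1
E_{3} ∇ f = -30x^5 - 375x^4 - 1900x^3 - 4887x^2 - 6390x - 3401
E_{1} (E_{3} ∇) f = -30x^5 - 525x^4 - 3700x^3 - 13137x^2 - 23514x - 16983
D_q E_{1} (E_{3} ∇) f = -30x^4 - 3700x^2 - 23514
D_q (E_{3} ∇) f = -30x^4 - 1900x^2 - 6390
E_{1} D_q (E_{3} ∇) f = -30x^4 - 120x^3 - 2080x^2 - 3920x - 8320
[D_q, E_{1}] (E_{3} ∇) f = 120x^3 - 1620x^2 + 3920x - 15194
∇ [D_q, E_{1}] (E_{3} ∇) f = 360x^2 - 3600x + 5660
Δ [D_q, E_{1}] (E_{3} ∇) f = 360x^2 - 2880x + 2420
(∇ + Δ) [D_q, E_{1}] (E_{3} ∇) f = 720x^2 - 6480x + 8080


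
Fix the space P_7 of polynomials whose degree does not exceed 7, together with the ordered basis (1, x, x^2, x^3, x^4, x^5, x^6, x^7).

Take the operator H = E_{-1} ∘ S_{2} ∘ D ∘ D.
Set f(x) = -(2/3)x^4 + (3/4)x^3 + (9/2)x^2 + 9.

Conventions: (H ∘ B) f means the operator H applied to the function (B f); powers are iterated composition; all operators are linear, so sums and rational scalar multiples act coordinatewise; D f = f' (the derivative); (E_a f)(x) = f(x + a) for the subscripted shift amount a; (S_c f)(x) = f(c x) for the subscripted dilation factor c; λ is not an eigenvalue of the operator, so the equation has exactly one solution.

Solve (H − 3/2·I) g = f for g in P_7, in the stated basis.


write g with unknown coordinates in the stated basis and equate coefficients in (H − 3/2·I) g = f
solving from the highest basis element down gives g = (4/9)x^4 - (1/2)x^3 + (101/9)x^2 - (292/9)x + 734/27
check: H g = (64/3)x^2 - (146/3)x + 448/9
so H g − 3/2·g = -(2/3)x^4 + (3/4)x^3 + (9/2)x^2 + 9 = f ✓

g(x) = (4/9)x^4 - (1/2)x^3 + (101/9)x^2 - (292/9)x + 734/27


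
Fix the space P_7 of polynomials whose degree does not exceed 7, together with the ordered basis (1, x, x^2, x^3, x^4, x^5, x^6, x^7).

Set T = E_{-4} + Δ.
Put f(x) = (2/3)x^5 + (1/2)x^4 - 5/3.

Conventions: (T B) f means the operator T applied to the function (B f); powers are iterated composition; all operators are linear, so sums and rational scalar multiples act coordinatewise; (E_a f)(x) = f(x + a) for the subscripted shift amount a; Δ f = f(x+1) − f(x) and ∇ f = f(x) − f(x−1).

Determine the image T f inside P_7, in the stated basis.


E_{-4} f = (2/3)x^5 - (77/6)x^4 + (296/3)x^3 - (1136/3)x^2 + (2176/3)x - 1669/3
Δ f = (10/3)x^4 + (26/3)x^3 + (29/3)x^2 + (16/3)x + 7/6
(E_{-4} + Δ) f = (2/3)x^5 - (19/2)x^4 + (322/3)x^3 - 369x^2 + (2192/3)x - 3331/6

g(x) = (2/3)x^5 - (19/2)x^4 + (322/3)x^3 - 369x^2 + (2192/3)x - 3331/6


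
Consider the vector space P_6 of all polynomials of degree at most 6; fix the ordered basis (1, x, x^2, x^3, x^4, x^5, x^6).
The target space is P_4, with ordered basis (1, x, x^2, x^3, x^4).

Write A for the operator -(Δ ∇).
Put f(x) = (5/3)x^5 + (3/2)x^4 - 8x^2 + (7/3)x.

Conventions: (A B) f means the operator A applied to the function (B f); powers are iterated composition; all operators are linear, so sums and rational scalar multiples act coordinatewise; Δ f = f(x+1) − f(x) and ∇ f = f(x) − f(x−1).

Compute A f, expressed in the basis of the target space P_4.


the image equals g(x) = -(100/3)x^3 - 18x^2 - (50/3)x + 13

∇ f = (25/3)x^4 - (32/3)x^3 + (23/3)x^2 - (55/3)x + 21/2
Δ ∇ f = (100/3)x^3 + 18x^2 + (50/3)x - 13
(-(Δ ∇)) f = -(100/3)x^3 - 18x^2 - (50/3)x + 13


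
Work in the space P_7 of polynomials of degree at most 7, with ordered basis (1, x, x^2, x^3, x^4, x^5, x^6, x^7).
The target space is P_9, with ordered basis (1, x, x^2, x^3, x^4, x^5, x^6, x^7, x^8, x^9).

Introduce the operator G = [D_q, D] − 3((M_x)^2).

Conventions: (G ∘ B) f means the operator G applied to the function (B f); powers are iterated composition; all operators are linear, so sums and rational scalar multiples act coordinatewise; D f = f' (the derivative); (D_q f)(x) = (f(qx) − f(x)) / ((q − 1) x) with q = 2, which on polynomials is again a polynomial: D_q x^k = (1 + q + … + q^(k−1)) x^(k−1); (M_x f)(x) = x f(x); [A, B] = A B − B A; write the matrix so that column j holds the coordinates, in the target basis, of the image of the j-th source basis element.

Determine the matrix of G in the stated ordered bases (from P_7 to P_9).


the matrix is [[0, 0, -1, 0, 0, 0, 0, 0]; [0, 0, 0, -5, 0, 0, 0, 0]; [-3, 0, 0, 0, -17, 0, 0, 0]; [0, -3, 0, 0, 0, -49, 0, 0]; [0, 0, -3, 0, 0, 0, -129, 0]; [0, 0, 0, -3, 0, 0, 0, -321]; [0, 0, 0, 0, -3, 0, 0, 0]; [0, 0, 0, 0, 0, -3, 0, 0]; [0, 0, 0, 0, 0, 0, -3, 0]; [0, 0, 0, 0, 0, 0, 0, -3]] (rows listed top to bottom)

image of 1: -3x^2
image of x: -3x^3
image of x^2: -3x^4 - 1
image of x^3: -3x^5 - 5x
image of x^4: -3x^6 - 17x^2
image of x^5: -3x^7 - 49x^3
image of x^6: -3x^8 - 129x^4
image of x^7: -3x^9 - 321x^5
each image's coordinates form column j of the matrix


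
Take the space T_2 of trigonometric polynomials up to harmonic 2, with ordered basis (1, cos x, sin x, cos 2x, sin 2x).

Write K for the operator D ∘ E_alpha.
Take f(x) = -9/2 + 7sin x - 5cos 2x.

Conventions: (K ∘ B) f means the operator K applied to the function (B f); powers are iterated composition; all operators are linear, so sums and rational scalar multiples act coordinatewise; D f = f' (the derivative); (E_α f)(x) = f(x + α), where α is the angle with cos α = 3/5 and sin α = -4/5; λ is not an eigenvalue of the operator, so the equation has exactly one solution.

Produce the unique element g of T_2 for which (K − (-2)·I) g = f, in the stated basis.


write g with unknown coordinates in the stated basis and equate coefficients in (K − (-2)·I) g = f
solving from the highest basis element down gives g = -9/4 - (21/41)cos x + (98/41)sin x - (5/4)cos 2x + (5/28)sin 2x
check: K g = (42/41)cos x + (91/41)sin x - (5/2)cos 2x - (5/14)sin 2x
so K g − (-2)·g = -9/2 + 7sin x - 5cos 2x = f ✓

the result is g(x) = -9/4 - (21/41)cos x + (98/41)sin x - (5/4)cos 2x + (5/28)sin 2x


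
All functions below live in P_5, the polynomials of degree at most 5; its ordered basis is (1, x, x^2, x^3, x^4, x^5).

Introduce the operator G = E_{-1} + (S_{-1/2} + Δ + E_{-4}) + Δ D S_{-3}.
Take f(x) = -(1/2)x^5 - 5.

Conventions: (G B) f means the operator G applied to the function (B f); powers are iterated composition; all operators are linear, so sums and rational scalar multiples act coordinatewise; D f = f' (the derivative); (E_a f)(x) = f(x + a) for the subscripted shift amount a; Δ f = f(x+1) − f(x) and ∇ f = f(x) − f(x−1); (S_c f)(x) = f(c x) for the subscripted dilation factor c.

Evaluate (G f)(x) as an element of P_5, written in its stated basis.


g(x) = -(63/64)x^5 + 10x^4 + 2340x^3 + 3965x^2 + 1785x + 2209/2

E_{-1} f = -(1/2)x^5 + (5/2)x^4 - 5x^3 + 5x^2 - (5/2)x - 9/2
S_{-1/2} f = (1/64)x^5 - 5
Δ f = -(5/2)x^4 - 5x^3 - 5x^2 - (5/2)x - 1/2
E_{-4} f = -(1/2)x^5 + 10x^4 - 80x^3 + 320x^2 - 640x + 507
(S_{-1/2} + Δ + E_{-4}) f = -(31/64)x^5 + (15/2)x^4 - 85x^3 + 315x^2 - (1285/2)x + 1003/2
S_{-3} f = (243/2)x^5 - 5
D S_{-3} f = (1215/2)x^4
Δ D S_{-3} f = 2430x^3 + 3645x^2 + 2430x + 1215/2
(E_{-1} + (S_{-1/2} + Δ + E_{-4}) + Δ D S_{-3}) f = -(63/64)x^5 + 10x^4 + 2340x^3 + 3965x^2 + 1785x + 2209/2


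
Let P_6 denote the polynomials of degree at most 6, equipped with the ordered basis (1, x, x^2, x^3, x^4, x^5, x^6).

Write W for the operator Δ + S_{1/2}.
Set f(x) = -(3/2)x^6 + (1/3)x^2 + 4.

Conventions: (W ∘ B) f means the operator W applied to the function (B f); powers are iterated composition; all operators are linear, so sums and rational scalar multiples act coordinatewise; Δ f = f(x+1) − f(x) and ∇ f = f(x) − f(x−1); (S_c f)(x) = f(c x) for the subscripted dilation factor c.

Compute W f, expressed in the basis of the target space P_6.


Δ f = -9x^5 - (45/2)x^4 - 30x^3 - (45/2)x^2 - (25/3)x - 7/6
S_{1/2} f = -(3/128)x^6 + (1/12)x^2 + 4
(Δ + S_{1/2}) f = -(3/128)x^6 - 9x^5 - (45/2)x^4 - 30x^3 - (269/12)x^2 - (25/3)x + 17/6

g(x) = -(3/128)x^6 - 9x^5 - (45/2)x^4 - 30x^3 - (269/12)x^2 - (25/3)x + 17/6


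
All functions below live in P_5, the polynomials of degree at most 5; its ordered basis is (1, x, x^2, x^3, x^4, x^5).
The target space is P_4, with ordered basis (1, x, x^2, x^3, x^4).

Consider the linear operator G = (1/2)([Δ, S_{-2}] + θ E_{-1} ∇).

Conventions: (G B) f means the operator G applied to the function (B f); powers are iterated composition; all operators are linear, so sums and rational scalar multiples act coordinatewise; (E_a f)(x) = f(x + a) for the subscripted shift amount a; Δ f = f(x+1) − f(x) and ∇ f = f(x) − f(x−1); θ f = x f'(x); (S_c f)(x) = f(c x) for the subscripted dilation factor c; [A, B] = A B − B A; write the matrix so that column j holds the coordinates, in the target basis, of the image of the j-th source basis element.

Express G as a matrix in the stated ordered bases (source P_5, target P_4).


image of 1: 0
image of x: -3/2
image of x^2: 7x + 3/2
image of x^3: -15x^2 - (27/2)x - 9/2
image of x^4: 54x^3 + 18x^2 + 50x + 15/2
image of x^5: -110x^4 - 165x^3 - 110x^2 - (225/2)x - 33/2
each image's coordinates form column j of the matrix

the matrix is [[0, -3/2, 3/2, -9/2, 15/2, -33/2]; [0, 0, 7, -27/2, 50, -225/2]; [0, 0, 0, -15, 18, -110]; [0, 0, 0, 0, 54, -165]; [0, 0, 0, 0, 0, -110]] (rows listed top to bottom)


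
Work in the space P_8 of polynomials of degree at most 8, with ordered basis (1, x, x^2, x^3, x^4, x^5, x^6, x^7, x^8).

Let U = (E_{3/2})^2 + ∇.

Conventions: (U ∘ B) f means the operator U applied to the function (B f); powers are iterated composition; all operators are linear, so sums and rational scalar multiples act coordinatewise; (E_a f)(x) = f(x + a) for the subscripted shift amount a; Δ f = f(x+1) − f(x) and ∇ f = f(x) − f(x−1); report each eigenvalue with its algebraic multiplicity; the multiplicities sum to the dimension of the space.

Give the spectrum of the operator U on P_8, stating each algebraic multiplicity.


λ = 1 (multiplicity 9)

image of 1: 1
image of x: x + 4
image of x^2: x^2 + 8x + 8
image of x^3: x^3 + 12x^2 + 24x + 28
image of x^4: x^4 + 16x^3 + 48x^2 + 112x + 80
image of x^5: x^5 + 20x^4 + 80x^3 + 280x^2 + 400x + 244
image of x^6: x^6 + 24x^5 + 120x^4 + 560x^3 + 1200x^2 + 1464x + 728
image of x^7: x^7 + 28x^6 + 168x^5 + 980x^4 + 2800x^3 + 5124x^2 + 5096x + 2188
image of x^8: x^8 + 32x^7 + 224x^6 + 1568x^5 + 5600x^4 + 13664x^3 + 20384x^2 + 17504x + 6560
the matrix is upper triangular; its diagonal is (1, 1, 1, 1, 1, 1, 1, 1, 1)
for a triangular matrix the eigenvalues are the diagonal entries, with algebraic multiplicity their repetition count


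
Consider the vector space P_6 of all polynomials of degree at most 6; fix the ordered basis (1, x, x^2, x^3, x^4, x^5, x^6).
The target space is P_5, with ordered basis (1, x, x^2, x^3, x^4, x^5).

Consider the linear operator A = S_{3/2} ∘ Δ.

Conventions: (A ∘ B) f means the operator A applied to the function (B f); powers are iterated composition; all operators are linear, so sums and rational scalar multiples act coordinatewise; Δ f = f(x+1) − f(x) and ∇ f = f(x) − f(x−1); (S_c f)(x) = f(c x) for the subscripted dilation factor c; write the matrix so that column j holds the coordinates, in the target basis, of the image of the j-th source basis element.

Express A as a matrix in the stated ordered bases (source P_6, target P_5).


the matrix is [[0, 1, 1, 1, 1, 1, 1]; [0, 0, 3, 9/2, 6, 15/2, 9]; [0, 0, 0, 27/4, 27/2, 45/2, 135/4]; [0, 0, 0, 0, 27/2, 135/4, 135/2]; [0, 0, 0, 0, 0, 405/16, 1215/16]; [0, 0, 0, 0, 0, 0, 729/16]] (rows listed top to bottom)

image of 1: 0
image of x: 1
image of x^2: 3x + 1
image of x^3: (27/4)x^2 + (9/2)x + 1
image of x^4: (27/2)x^3 + (27/2)x^2 + 6x + 1
image of x^5: (405/16)x^4 + (135/4)x^3 + (45/2)x^2 + (15/2)x + 1
image of x^6: (729/16)x^5 + (1215/16)x^4 + (135/2)x^3 + (135/4)x^2 + 9x + 1
each image's coordinates form column j of the matrix


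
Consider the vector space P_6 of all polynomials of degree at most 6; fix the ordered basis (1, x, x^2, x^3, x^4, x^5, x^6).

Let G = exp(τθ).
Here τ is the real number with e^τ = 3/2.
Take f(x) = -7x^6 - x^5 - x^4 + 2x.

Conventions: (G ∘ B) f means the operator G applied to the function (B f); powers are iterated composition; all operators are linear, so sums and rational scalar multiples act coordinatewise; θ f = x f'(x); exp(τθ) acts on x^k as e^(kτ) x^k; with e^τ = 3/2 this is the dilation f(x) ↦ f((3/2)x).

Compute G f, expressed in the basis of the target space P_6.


exp(τθ) x^k = e^(kτ) x^k; with e^τ = 3/2 this sends x^k to (3/2)^k x^k
x ↦ 3/2 x
x^4 ↦ 81/16 x^4
x^5 ↦ 243/32 x^5
x^6 ↦ 729/64 x^6
applying this coordinatewise to f: exp(τθ) f = -(5103/64)x^6 - (243/32)x^5 - (81/16)x^4 + 3x

g(x) = -(5103/64)x^6 - (243/32)x^5 - (81/16)x^4 + 3x


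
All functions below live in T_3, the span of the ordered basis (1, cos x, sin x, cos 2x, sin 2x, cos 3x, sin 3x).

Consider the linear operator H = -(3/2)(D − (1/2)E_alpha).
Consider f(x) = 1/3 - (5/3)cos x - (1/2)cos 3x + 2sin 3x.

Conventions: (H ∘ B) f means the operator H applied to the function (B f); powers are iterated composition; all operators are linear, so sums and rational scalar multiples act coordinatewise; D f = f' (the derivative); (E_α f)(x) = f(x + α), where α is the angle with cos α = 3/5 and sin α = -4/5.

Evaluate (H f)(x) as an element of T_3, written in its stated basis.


D f = (5/3)sin x + 6cos 3x + (3/2)sin 3x
E_alpha f = 1/3 - cos x - (4/3)sin x - (59/250)cos 3x - (256/125)sin 3x
(-(1/2)E_alpha) f = -1/6 + (1/2)cos x + (2/3)sin x + (59/500)cos 3x + (128/125)sin 3x
(D − (1/2)E_alpha) f = -1/6 + (1/2)cos x + (7/3)sin x + (3059/500)cos 3x + (631/250)sin 3x
(-(3/2)(D − (1/2)E_alpha)) f = 1/4 - (3/4)cos x - (7/2)sin x - (9177/1000)cos 3x - (1893/500)sin 3x

the image equals g(x) = 1/4 - (3/4)cos x - (7/2)sin x - (9177/1000)cos 3x - (1893/500)sin 3x
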